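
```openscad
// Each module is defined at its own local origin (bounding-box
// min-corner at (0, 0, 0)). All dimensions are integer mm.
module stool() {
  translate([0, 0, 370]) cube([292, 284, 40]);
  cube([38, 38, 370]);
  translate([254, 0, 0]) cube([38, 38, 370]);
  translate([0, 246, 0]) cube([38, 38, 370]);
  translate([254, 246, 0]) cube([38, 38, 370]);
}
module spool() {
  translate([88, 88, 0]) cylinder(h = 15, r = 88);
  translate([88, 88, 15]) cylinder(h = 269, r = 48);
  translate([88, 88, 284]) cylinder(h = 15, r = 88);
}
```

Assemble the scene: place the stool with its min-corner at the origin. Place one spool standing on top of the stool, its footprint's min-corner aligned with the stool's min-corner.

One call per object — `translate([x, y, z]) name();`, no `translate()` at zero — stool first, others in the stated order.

stool();
translate([0, 0, 410]) spool();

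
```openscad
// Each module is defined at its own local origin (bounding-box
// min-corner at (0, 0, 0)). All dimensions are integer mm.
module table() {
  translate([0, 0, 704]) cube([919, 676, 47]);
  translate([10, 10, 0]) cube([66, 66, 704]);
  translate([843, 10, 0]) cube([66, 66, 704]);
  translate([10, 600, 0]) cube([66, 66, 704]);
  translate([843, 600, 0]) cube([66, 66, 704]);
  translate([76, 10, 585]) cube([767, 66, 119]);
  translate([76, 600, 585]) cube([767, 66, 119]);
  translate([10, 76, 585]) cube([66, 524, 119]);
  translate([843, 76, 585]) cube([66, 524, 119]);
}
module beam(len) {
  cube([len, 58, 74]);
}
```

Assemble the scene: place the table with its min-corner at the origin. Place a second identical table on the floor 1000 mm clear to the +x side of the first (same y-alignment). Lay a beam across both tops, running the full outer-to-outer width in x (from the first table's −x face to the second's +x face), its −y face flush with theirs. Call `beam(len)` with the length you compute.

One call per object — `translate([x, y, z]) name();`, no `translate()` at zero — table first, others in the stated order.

table();
translate([1919, 0, 0]) table();
translate([0, 0, 751]) beam(2838);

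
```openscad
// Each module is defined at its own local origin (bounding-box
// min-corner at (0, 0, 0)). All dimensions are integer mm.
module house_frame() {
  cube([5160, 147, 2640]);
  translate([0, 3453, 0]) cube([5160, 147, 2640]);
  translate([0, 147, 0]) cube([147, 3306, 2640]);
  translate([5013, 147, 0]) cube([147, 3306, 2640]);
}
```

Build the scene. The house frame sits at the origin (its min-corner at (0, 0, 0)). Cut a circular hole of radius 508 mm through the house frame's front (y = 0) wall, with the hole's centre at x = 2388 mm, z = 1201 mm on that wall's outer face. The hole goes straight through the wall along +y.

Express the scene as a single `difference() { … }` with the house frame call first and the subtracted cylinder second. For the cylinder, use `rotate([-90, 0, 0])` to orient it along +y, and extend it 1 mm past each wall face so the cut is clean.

difference() {
  house_frame();
  translate([2388, -1, 1201]) rotate([-90, 0, 0]) cylinder(h = 149, r = 508);
}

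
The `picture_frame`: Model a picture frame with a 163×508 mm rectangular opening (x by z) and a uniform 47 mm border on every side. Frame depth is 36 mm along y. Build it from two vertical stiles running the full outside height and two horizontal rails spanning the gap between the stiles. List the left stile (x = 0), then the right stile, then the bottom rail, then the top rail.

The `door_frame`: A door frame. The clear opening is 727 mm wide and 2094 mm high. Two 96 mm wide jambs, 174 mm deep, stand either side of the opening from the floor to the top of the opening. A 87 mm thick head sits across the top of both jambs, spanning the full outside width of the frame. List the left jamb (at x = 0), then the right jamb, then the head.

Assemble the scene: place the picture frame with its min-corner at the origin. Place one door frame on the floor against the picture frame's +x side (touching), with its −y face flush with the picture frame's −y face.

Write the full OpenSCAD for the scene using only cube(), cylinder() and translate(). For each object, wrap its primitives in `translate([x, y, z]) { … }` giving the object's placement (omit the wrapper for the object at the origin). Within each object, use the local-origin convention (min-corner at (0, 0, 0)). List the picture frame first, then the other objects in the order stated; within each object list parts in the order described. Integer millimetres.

cube([47, 36, 602]);
translate([210, 0, 0]) cube([47, 36, 602]);
translate([47, 0, 0]) cube([163, 36, 47]);
translate([47, 0, 555]) cube([163, 36, 47]);
translate([257, 0, 0]) {
  cube([96, 174, 2094]);
  translate([823, 0, 0]) cube([96, 174, 2094]);
  translate([0, 0, 2094]) cube([919, 174, 87]);
}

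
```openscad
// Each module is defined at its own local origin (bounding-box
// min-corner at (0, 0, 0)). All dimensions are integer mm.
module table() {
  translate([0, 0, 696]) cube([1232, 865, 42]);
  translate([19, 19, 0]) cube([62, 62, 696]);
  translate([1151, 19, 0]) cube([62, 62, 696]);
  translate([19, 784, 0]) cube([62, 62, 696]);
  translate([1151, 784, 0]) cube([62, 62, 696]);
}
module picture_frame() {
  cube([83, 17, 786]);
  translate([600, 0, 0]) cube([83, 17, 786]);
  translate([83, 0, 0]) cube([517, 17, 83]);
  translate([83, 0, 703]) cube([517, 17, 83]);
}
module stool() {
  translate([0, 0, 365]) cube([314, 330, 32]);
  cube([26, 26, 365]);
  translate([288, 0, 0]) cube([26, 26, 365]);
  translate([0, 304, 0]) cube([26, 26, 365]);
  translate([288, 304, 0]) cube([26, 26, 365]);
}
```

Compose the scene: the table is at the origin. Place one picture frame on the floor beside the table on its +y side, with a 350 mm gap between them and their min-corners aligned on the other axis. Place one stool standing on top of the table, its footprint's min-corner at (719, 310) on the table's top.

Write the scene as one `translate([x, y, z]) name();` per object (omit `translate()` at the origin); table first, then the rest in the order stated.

table();
translate([0, 1215, 0]) picture_frame();
translate([719, 310, 738]) stool();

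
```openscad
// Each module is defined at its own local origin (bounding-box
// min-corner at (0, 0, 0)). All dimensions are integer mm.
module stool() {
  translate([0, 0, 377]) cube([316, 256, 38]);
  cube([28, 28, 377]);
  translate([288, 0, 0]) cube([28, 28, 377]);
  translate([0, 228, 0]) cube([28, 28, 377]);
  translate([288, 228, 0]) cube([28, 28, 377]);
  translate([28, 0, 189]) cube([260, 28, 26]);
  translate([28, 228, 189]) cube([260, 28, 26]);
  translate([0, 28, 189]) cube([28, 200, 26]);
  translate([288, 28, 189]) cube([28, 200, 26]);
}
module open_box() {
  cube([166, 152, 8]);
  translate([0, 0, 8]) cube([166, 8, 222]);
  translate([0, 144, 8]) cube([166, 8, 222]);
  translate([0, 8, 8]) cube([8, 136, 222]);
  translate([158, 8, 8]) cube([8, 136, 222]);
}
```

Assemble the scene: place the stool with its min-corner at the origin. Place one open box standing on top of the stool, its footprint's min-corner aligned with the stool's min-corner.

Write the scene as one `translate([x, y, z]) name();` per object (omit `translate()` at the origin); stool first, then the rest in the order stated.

stool();
translate([0, 0, 415]) open_box();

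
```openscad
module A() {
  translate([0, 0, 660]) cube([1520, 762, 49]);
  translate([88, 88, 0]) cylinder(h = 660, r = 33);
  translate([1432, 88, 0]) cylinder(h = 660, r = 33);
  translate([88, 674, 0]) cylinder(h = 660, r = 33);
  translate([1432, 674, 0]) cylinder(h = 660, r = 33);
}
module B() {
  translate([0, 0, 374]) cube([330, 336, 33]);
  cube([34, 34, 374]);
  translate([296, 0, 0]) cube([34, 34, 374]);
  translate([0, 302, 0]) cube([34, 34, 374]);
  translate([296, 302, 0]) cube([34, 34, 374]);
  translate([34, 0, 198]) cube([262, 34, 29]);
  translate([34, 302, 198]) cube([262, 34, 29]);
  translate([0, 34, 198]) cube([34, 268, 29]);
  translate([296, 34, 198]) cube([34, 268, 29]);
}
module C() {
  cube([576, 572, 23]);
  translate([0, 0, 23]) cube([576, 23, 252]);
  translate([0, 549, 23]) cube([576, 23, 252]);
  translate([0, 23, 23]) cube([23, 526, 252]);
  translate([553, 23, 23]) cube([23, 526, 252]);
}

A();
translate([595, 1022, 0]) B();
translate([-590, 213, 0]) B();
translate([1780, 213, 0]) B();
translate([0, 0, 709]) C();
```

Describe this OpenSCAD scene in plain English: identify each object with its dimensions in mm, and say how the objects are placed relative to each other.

A is a table: top 1520 mm (x) × 762 mm (y), 49 mm thick, upper face at z = 709 mm, on four round legs of 66 mm diameter, each leg's bounding box inset 55 mm from the nearest pair of top edges, running from z = 0 to the bottom of the top.

B is a four-legged stool. The seat is 330×336 mm, 33 mm thick, top at z = 407 mm. It stands on four square legs, each 34×34 mm in cross-section, from z = 0 to the seat underside, each flush with a corner of the seat. Four stretchers, 34 mm wide and 29 mm tall, connect adjacent legs with their undersides at z = 198 mm, each running between the inner faces of the legs it joins and aligned with the legs' outer faces on the other axis.

C is an open-topped rectangular box: outside dimensions 576×572×275 mm, with a uniform wall and base thickness of 23 mm. The base is a full 576×572 slab on the floor; four walls sit on top of the base. The front and back walls (the −y and +y sides) span the full width; the two side walls fit between them.

Three stools sit around the table at the +y, −x, +x sides. The open box is on top of the table.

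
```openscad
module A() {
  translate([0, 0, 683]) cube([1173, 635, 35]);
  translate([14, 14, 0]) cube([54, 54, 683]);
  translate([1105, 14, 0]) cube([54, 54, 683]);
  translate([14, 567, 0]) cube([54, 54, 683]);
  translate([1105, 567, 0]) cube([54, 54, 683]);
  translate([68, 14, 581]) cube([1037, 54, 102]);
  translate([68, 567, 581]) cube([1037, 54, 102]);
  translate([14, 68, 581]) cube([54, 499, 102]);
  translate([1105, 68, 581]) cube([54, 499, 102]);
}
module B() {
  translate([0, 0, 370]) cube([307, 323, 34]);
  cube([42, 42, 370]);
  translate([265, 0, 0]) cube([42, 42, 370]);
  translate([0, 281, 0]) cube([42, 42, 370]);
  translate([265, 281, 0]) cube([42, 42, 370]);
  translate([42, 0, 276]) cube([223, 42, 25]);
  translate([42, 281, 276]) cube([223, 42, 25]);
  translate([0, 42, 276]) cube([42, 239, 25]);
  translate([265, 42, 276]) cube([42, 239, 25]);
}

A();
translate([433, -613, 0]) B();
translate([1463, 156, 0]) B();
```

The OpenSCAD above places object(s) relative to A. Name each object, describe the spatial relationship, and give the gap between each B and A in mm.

Each stool's nearest face is 290 mm from the table's bounding box.

A is a table. B is a stool. Two stools sit around the table at the −y, +x sides. The gap between each stool and the table is 290 mm.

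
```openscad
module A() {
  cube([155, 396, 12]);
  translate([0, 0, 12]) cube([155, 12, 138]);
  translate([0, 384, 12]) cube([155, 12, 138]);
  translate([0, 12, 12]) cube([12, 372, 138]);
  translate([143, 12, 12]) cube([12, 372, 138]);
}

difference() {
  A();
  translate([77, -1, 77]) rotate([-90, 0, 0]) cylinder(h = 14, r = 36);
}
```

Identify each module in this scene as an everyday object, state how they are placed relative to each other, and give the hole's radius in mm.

The subtracted cylinder has r = 36 mm.

A is an open box. The open box has a circular hole through its front wall. The hole's radius is 36 mm.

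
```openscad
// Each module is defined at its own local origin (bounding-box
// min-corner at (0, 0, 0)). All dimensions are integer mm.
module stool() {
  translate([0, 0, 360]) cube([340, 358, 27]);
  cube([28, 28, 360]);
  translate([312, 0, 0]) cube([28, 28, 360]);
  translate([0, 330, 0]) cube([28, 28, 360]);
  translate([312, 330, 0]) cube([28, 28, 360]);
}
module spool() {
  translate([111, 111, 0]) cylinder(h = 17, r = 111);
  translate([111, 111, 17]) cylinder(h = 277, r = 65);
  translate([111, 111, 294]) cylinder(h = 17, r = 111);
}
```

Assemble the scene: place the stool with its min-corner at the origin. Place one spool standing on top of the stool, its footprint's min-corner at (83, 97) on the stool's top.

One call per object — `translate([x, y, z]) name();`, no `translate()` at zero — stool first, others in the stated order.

stool();
translate([83, 97, 387]) spool();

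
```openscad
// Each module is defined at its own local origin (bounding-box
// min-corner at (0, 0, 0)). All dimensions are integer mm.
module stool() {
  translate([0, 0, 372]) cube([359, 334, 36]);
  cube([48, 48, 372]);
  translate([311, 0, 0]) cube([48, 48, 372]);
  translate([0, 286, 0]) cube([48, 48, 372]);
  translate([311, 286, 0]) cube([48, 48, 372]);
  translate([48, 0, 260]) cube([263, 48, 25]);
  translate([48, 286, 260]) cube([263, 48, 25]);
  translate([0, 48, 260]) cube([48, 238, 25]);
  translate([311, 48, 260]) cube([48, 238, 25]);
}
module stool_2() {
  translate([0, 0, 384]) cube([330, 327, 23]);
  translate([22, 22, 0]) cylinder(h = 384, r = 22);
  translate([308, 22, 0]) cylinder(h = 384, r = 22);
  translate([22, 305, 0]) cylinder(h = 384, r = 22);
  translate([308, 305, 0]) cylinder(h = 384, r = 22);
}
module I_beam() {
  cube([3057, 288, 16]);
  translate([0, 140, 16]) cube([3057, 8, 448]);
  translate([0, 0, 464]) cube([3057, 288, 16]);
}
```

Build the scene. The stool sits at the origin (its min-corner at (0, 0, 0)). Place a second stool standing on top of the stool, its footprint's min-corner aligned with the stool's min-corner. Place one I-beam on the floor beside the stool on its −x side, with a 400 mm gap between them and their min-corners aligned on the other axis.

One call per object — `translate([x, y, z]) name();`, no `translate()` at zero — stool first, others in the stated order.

stool();
translate([0, 0, 408]) stool_2();
translate([-3457, 0, 0]) I_beam();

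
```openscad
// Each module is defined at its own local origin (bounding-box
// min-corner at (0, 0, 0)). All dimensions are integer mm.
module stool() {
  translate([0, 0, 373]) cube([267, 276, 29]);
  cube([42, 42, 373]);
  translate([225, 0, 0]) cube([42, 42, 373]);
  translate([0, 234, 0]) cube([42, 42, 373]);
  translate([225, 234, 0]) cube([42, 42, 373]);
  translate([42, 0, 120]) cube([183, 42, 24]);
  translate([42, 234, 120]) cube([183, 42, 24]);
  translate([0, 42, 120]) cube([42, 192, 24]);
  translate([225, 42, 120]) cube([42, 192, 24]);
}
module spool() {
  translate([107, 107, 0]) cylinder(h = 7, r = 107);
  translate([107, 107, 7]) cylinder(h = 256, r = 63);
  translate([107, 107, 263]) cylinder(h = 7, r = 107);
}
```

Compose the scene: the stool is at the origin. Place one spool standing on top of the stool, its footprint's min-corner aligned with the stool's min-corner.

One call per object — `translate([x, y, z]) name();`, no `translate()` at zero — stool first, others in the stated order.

stool();
translate([0, 0, 402]) spool();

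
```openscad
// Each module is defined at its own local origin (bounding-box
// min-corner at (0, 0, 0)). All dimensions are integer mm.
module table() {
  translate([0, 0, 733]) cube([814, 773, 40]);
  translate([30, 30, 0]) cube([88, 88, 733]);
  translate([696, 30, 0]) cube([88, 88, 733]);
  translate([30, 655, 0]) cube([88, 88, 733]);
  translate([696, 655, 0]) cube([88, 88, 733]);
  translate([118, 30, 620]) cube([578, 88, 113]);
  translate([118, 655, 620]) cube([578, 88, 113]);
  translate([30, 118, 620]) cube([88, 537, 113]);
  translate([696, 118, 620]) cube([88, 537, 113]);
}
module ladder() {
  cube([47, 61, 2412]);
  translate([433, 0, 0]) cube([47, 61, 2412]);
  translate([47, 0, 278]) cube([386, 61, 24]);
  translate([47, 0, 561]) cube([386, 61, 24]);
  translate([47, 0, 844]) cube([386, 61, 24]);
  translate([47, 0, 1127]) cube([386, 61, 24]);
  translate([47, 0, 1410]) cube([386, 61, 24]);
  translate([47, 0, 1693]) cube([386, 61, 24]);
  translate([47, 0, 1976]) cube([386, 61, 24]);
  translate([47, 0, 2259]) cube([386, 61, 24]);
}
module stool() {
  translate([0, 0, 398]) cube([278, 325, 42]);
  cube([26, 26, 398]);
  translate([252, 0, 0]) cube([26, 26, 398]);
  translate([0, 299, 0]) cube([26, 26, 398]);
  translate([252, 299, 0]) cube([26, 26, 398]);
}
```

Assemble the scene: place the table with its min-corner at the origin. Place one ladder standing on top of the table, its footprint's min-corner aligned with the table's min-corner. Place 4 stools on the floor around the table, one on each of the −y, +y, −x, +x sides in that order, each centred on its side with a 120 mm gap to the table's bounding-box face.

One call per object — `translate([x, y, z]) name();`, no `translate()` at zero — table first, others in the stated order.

table();
translate([0, 0, 773]) ladder();
translate([268, -445, 0]) stool();
translate([268, 893, 0]) stool();
translate([-398, 224, 0]) stool();
translate([934, 224, 0]) stool();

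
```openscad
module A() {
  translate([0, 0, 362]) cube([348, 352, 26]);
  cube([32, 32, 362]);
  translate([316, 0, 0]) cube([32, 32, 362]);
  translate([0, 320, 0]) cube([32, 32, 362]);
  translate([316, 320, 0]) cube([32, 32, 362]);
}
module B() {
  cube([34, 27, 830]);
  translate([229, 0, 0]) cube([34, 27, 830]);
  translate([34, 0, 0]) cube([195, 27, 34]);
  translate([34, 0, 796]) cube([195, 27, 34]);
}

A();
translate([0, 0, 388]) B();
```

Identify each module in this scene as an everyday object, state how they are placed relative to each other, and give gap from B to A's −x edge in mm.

A is a stool. B is a picture frame. The picture frame is on top of the stool. The gap from the picture frame to the stool's −x edge is 0 mm.

The picture frame's min-x is at 0; the stool's min-x is 0; gap = 0 mm.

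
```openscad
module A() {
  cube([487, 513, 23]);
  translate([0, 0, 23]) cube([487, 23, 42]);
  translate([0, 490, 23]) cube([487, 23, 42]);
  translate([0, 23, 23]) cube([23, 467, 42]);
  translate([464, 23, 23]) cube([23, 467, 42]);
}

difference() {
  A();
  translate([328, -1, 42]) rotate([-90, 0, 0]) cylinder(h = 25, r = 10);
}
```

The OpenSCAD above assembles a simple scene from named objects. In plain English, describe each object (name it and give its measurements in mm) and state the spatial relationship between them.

A is an open-topped rectangular box: outside dimensions 487×513×65 mm, with a uniform wall and base thickness of 23 mm. The base is a full 487×513 slab on the floor; four walls sit on top of the base. The front and back walls (the −y and +y sides) span the full width; the two side walls fit between them.

The open box has a circular hole of radius 10 mm through its front wall, centred at (x = 328, z = 42).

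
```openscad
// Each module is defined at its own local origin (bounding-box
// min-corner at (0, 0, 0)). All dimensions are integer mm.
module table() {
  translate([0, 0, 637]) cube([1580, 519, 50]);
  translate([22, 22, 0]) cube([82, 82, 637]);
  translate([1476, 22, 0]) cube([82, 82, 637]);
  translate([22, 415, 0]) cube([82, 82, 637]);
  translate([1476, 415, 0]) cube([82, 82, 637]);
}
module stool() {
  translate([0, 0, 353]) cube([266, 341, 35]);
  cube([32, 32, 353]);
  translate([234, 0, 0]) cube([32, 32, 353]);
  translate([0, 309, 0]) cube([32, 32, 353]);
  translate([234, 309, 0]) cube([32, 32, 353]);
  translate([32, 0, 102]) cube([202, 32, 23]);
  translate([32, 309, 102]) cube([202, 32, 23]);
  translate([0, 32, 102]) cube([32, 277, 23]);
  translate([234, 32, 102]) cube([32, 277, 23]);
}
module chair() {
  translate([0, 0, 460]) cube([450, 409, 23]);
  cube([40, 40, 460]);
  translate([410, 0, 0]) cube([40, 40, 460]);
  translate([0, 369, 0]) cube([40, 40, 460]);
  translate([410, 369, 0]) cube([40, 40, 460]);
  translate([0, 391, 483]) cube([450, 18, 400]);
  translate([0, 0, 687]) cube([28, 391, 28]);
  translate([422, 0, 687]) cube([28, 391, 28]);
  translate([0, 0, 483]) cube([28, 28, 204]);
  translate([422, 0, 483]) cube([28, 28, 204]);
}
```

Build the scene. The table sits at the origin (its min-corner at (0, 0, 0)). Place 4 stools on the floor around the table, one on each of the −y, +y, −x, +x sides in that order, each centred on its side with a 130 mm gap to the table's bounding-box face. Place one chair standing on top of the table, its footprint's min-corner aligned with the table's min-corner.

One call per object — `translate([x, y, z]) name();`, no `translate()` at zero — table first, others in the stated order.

table();
translate([657, -471, 0]) stool();
translate([657, 649, 0]) stool();
translate([-396, 89, 0]) stool();
translate([1710, 89, 0]) stool();
translate([0, 0, 687]) chair();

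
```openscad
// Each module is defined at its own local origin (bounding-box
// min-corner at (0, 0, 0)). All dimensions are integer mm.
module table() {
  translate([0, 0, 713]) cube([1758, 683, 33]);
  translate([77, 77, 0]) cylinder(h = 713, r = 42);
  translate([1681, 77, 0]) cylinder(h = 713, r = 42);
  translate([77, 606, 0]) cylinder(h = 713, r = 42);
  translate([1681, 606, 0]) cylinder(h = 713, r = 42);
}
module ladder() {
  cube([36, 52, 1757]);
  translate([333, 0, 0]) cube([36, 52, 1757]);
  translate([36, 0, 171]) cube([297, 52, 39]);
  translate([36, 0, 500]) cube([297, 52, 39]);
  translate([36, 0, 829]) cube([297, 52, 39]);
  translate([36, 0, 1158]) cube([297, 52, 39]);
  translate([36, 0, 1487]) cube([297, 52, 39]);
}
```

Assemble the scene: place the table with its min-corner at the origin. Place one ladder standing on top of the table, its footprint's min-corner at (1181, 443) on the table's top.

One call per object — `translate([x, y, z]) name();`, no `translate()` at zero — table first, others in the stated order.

table();
translate([1181, 443, 746]) ladder();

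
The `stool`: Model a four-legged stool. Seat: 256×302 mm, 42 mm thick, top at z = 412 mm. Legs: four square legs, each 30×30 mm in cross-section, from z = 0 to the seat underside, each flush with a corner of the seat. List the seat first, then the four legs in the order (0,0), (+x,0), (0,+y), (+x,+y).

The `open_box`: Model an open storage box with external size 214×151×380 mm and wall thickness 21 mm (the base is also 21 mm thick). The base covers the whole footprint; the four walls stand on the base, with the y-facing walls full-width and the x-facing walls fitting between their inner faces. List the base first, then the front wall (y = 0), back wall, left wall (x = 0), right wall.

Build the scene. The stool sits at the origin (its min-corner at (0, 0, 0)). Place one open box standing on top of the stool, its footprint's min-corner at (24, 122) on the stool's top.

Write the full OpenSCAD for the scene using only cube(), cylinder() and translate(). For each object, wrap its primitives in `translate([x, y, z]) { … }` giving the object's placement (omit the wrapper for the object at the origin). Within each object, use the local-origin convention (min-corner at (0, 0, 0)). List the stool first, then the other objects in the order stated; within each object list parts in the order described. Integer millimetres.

translate([0, 0, 370]) cube([256, 302, 42]);
cube([30, 30, 370]);
translate([226, 0, 0]) cube([30, 30, 370]);
translate([0, 272, 0]) cube([30, 30, 370]);
translate([226, 272, 0]) cube([30, 30, 370]);
translate([24, 122, 412]) {
  cube([214, 151, 21]);
  translate([0, 0, 21]) cube([214, 21, 359]);
  translate([0, 130, 21]) cube([214, 21, 359]);
  translate([0, 21, 21]) cube([21, 109, 359]);
  translate([193, 21, 21]) cube([21, 109, 359]);
}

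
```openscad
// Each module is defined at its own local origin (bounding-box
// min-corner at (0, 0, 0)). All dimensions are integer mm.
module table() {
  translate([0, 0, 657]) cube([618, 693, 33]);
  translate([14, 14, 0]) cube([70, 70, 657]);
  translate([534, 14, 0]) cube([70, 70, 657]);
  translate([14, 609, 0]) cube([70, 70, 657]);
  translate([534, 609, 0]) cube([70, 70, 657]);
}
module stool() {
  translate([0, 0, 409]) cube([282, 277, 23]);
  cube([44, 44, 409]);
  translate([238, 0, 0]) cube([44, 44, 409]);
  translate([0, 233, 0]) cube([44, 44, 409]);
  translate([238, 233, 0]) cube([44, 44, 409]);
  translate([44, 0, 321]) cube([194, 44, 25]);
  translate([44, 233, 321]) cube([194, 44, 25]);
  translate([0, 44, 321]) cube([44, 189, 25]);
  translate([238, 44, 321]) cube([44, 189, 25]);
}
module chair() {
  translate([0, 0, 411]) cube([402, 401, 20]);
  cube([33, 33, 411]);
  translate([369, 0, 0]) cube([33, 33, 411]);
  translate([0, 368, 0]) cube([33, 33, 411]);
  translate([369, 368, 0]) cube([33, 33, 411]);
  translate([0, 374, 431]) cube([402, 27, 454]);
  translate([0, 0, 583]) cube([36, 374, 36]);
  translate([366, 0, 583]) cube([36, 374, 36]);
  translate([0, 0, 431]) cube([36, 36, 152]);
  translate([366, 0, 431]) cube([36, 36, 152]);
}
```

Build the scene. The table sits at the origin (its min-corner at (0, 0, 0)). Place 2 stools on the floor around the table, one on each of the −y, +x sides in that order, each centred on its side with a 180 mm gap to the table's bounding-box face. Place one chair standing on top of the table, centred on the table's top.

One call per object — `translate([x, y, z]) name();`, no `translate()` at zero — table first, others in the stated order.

table();
translate([168, -457, 0]) stool();
translate([798, 208, 0]) stool();
translate([108, 146, 690]) chair();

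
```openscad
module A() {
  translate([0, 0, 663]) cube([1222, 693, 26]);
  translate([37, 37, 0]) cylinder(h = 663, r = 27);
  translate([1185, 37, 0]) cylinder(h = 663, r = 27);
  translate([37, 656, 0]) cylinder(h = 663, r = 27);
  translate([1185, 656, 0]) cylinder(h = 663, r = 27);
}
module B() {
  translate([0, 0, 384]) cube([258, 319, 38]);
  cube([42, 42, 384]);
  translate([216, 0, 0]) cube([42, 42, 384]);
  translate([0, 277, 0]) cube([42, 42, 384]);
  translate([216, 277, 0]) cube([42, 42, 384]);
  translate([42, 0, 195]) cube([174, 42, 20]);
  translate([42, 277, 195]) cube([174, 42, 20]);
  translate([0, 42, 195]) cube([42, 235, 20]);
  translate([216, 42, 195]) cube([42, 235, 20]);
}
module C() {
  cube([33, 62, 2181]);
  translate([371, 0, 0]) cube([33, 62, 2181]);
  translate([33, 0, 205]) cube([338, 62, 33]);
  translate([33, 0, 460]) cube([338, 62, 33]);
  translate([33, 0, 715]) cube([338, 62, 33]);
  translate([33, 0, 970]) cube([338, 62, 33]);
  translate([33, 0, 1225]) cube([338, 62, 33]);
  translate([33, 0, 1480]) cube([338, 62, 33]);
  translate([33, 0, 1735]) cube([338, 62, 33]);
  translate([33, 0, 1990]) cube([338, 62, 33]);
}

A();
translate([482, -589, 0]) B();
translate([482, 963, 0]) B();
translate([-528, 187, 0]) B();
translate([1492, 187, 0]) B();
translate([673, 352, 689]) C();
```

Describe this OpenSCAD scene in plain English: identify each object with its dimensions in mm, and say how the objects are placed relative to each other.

A is a table with a 1222×693 mm rectangular top, 26 mm thick, top surface at z = 689 mm, supported by four round legs of 54 mm diameter, each leg's bounding box inset 10 mm from the nearest pair of top edges, running from the floor.

B is a simple wooden stool: a rectangular seat 258 mm (x) by 319 mm (y), 38 mm thick, top face at z = 422 mm, on four square legs, each 42×42 mm in cross-section. The legs rest on z = 0, each flush with a corner of the seat. Four stretchers, 42 mm wide and 20 mm tall, connect adjacent legs with their undersides at z = 195 mm, each running between the inner faces of the legs it joins and aligned with the legs' outer faces on the other axis.

C is a wooden ladder with two side rails of 33×62 mm section and 2181 mm height, set 404 mm apart overall. Between them run 8 rectangular rungs (62 mm deep, 33 mm thick), front faces flush with the rails' −y face. The bottom of the first rung is 205 mm above the floor and each subsequent rung is 255 mm higher than the one below.

Four stools sit around the table at the −y, +y, −x, +x sides. The ladder is on top of the table.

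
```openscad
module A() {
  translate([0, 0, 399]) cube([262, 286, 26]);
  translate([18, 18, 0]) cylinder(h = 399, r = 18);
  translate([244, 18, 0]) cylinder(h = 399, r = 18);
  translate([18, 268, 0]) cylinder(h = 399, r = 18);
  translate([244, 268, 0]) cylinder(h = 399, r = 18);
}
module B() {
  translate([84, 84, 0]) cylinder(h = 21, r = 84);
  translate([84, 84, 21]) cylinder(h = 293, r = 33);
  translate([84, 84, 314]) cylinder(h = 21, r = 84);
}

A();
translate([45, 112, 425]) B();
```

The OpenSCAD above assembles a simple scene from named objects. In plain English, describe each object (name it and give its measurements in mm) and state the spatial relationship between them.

A is a four-legged stool. The seat is 262×286 mm, 26 mm thick, top at z = 425 mm. It stands on four round legs, each 36 mm in diameter, from z = 0 to the seat underside, each leg's axis is inset half a diameter from the nearest pair of seat edges (so the leg's bounding box is flush with the corner).

B is a spool: two coaxial disc flanges of radius 84 mm and thickness 21 mm, joined by a core cylinder of radius 33 mm and height 293 mm. The lower flange rests on z = 0 and the three cylinders share a vertical axis.

The spool is on top of the stool.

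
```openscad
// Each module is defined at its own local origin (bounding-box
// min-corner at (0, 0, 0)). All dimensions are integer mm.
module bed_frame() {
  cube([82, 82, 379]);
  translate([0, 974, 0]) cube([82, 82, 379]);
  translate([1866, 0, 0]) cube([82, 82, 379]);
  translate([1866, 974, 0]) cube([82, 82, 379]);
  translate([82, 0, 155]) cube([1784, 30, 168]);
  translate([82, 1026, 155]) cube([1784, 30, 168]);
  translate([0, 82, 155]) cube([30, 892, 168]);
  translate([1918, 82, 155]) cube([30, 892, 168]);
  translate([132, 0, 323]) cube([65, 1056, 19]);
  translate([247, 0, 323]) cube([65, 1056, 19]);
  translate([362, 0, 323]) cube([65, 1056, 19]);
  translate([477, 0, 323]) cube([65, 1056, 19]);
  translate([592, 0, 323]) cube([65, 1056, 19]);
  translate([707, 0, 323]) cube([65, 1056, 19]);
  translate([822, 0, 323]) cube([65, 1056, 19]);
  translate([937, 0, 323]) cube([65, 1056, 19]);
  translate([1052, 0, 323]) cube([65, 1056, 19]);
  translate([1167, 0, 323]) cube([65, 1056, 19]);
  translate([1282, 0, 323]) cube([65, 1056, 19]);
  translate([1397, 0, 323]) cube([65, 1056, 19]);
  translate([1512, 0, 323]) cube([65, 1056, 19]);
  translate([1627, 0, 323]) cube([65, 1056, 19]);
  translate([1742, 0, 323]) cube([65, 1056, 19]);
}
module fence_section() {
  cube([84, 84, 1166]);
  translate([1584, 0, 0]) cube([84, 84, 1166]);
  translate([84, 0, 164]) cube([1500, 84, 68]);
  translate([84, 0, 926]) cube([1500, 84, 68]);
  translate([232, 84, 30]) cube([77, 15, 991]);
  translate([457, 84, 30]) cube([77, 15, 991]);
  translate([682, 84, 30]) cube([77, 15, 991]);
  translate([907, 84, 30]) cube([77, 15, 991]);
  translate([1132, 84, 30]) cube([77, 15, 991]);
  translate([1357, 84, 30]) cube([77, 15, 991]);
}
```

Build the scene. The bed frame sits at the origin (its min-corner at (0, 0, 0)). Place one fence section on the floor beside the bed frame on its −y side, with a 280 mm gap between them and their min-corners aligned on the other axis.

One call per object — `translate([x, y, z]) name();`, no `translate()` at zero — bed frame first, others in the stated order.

bed_frame();
translate([0, -379, 0]) fence_section();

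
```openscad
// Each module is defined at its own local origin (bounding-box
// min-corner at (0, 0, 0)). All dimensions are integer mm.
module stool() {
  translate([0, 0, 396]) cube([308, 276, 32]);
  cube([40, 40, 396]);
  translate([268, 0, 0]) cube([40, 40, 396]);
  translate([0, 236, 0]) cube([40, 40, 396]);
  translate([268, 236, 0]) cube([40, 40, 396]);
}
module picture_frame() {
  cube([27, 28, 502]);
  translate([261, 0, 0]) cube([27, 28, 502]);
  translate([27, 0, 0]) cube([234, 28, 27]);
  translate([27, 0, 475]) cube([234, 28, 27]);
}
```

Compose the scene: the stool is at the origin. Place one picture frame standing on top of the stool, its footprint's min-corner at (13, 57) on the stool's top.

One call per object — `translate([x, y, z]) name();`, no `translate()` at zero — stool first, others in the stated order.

stool();
translate([13, 57, 428]) picture_frame();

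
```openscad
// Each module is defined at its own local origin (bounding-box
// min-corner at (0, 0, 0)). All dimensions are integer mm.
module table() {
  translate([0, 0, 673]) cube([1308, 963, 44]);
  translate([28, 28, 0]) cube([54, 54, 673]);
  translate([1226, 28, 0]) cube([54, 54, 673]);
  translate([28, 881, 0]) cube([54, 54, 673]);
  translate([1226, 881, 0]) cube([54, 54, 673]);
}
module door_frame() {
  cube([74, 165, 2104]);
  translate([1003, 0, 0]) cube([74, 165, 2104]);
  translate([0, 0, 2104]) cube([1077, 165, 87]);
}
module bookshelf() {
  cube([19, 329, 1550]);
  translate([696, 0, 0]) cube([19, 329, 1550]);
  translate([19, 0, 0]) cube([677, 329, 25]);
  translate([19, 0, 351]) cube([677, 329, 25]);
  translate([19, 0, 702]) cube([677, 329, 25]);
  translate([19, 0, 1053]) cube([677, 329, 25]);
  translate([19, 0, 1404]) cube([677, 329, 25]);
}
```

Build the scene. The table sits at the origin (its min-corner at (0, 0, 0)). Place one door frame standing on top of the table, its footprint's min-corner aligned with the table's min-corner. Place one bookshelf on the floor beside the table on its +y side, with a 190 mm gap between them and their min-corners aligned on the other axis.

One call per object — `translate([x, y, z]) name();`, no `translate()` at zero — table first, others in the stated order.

table();
translate([0, 0, 717]) door_frame();
translate([0, 1153, 0]) bookshelf();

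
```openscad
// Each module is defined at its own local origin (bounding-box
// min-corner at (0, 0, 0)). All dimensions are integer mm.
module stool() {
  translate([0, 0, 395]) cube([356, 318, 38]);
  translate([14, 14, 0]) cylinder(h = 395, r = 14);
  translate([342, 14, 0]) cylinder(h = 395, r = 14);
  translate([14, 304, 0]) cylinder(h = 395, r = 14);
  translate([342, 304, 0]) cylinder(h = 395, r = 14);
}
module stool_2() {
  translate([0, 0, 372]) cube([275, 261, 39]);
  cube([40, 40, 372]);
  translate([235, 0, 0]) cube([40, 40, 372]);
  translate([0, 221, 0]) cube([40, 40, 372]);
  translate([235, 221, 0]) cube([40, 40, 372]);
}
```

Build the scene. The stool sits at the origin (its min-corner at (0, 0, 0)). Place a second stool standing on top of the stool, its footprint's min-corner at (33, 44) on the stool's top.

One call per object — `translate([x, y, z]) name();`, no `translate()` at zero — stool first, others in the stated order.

stool();
translate([33, 44, 433]) stool_2();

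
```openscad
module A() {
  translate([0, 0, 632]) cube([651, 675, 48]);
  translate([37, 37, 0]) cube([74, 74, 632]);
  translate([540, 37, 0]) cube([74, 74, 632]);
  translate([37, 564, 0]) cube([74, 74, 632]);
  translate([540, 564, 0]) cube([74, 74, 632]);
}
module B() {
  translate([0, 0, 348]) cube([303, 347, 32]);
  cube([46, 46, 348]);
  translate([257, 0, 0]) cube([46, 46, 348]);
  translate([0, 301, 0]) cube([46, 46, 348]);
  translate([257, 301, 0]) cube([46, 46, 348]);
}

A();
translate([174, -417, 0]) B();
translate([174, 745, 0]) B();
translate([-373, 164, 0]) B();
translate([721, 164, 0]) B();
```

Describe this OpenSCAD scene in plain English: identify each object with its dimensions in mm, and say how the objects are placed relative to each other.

A is a rectangular dining table. The top is 651×675×48 mm with its upper surface at z = 680 mm. It stands on four 74×74 mm square legs, each inset 37 mm from the nearest pair of top edges, running from the floor to the underside of the top.

B is a four-legged stool. The seat is a 303×347×32 mm slab whose top surface is at z = 380 mm; four square legs, each 46×46 mm in cross-section, run from the floor (z = 0) to the underside of the seat, each flush with a corner of the seat.

Four stools sit around the table at the −y, +y, −x, +x sides.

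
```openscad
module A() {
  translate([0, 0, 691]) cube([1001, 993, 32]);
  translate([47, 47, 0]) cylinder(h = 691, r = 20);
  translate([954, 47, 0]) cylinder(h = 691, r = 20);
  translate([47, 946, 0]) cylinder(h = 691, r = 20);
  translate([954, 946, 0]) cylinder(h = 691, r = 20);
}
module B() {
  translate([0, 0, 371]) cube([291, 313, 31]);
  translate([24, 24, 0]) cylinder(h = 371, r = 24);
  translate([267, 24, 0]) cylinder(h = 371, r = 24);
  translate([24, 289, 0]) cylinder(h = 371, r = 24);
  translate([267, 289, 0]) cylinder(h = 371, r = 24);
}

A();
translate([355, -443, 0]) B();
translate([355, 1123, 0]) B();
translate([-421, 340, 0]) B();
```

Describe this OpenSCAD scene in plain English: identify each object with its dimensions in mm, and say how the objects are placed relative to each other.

A is a table: top 1001 mm (x) × 993 mm (y), 32 mm thick, upper face at z = 723 mm, on four round legs of 40 mm diameter, each leg's bounding box inset 27 mm from the nearest pair of top edges, running from z = 0 to the bottom of the top.

B is a four-legged stool. The seat is a 291×313×31 mm slab whose top surface is at z = 402 mm; four round legs, each 48 mm in diameter, run from the floor (z = 0) to the underside of the seat, each leg's axis is inset half a diameter from the nearest pair of seat edges (so the leg's bounding box is flush with the corner).

Three stools sit around the table at the −y, +y, −x sides.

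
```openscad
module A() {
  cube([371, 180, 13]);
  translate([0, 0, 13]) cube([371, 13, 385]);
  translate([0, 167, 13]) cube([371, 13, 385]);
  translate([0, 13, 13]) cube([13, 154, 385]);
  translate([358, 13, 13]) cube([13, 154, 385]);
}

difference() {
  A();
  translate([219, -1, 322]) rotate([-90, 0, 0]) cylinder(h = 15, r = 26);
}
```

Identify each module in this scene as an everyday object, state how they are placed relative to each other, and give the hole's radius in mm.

A is an open box. The open box has a circular hole through its front wall. The hole's radius is 26 mm.

The subtracted cylinder has r = 26 mm.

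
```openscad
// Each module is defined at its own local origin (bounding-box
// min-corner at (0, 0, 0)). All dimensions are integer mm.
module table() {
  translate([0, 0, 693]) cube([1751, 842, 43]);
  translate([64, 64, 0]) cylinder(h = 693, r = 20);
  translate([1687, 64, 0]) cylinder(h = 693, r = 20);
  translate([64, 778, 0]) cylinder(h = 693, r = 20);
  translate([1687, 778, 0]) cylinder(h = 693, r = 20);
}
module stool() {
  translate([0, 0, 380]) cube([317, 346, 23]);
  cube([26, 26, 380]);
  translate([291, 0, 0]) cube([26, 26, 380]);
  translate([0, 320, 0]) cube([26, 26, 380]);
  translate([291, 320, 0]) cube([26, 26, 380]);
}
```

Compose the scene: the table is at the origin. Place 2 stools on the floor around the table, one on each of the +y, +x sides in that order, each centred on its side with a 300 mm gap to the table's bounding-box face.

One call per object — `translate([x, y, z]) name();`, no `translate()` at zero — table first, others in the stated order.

table();
translate([717, 1142, 0]) stool();
translate([2051, 248, 0]) stool();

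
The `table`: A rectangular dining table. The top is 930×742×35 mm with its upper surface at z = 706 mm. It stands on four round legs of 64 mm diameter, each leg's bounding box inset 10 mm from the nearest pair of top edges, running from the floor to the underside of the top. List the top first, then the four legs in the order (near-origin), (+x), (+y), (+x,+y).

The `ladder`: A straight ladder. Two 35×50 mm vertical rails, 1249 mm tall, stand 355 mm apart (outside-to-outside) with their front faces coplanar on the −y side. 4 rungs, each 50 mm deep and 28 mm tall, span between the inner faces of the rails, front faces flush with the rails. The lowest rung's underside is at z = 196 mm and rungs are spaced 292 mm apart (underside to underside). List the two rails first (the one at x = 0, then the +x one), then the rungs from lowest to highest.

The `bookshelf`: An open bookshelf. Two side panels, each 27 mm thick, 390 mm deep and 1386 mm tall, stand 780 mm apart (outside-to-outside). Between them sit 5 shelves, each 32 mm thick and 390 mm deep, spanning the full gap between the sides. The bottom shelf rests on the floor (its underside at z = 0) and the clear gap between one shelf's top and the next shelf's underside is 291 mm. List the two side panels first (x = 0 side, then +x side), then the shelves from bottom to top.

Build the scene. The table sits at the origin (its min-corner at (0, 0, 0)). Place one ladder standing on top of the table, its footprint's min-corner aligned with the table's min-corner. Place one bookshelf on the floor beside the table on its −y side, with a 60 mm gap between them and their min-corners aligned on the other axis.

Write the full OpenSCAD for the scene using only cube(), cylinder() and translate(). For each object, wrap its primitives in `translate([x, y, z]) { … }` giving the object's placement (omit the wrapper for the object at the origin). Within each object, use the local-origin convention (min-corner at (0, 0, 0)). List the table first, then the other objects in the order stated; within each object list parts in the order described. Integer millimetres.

translate([0, 0, 671]) cube([930, 742, 35]);
translate([42, 42, 0]) cylinder(h = 671, r = 32);
translate([888, 42, 0]) cylinder(h = 671, r = 32);
translate([42, 700, 0]) cylinder(h = 671, r = 32);
translate([888, 700, 0]) cylinder(h = 671, r = 32);
translate([0, 0, 706]) {
  cube([35, 50, 1249]);
  translate([320, 0, 0]) cube([35, 50, 1249]);
  translate([35, 0, 196]) cube([285, 50, 28]);
  translate([35, 0, 488]) cube([285, 50, 28]);
  translate([35, 0, 780]) cube([285, 50, 28]);
  translate([35, 0, 1072]) cube([285, 50, 28]);
}
translate([0, -450, 0]) {
  cube([27, 390, 1386]);
  translate([753, 0, 0]) cube([27, 390, 1386]);
  translate([27, 0, 0]) cube([726, 390, 32]);
  translate([27, 0, 323]) cube([726, 390, 32]);
  translate([27, 0, 646]) cube([726, 390, 32]);
  translate([27, 0, 969]) cube([726, 390, 32]);
  translate([27, 0, 1292]) cube([726, 390, 32]);
}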